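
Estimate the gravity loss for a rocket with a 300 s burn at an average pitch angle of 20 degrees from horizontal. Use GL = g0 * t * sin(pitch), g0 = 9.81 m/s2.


GL = 9.81 * 300 * sin(20 deg) = 1007 m/s

1007 m/s


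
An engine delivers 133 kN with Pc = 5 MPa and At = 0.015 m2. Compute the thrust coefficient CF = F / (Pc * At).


CF = 133000 / (5e6 * 0.015) = 1.77

1.77


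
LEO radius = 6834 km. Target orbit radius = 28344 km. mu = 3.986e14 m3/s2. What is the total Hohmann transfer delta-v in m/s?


V1 = sqrt(mu/r1) = 7637.15 m/s
dV1 = V1*(sqrt(2*r2/(r1+r2)) - 1) = 2057.7 m/s
V2 = sqrt(mu/r2) = 3750.06 m/s
dV2 = V2*(1 - sqrt(2*r1/(r1+r2))) = 1412.54 m/s
Total dV = 3470 m/s

3470 m/s


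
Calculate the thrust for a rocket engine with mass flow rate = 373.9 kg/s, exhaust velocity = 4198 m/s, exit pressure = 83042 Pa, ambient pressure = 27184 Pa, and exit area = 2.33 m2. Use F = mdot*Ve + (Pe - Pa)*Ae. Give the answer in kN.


F = 373.9 * 4198 + (83042 - 27184) * 2.33 = 1.6998e+06 N = 1699.8 kN

1699.8 kN


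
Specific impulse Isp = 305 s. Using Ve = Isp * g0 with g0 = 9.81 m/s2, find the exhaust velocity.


Ve = Isp * g0 = 305 * 9.81 = 2992.1 m/s

2992.1 m/s


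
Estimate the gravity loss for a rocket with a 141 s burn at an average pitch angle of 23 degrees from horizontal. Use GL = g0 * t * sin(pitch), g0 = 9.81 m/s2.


GL = 9.81 * 141 * sin(23 deg) = 540 m/s

540 m/s


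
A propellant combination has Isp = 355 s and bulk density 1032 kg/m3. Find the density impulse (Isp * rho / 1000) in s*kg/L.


rho*Isp = 355 * 1032 / 1000 = 366 s*kg/L

366 s*kg/L


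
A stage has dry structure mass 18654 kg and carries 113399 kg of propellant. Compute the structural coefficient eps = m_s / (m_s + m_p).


eps = 18654 / (18654 + 113399) = 0.1413

0.1413


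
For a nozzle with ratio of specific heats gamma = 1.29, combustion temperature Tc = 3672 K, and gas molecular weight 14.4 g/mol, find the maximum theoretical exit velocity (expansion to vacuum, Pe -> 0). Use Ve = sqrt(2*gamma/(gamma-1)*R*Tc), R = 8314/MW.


R = 8314 / 14.4 = 577.36 J/(kg.K)
Ve = sqrt(2 * 1.29 / (1.29 - 1) * 577.36 * 3672) = 4343 m/s

4343 m/s


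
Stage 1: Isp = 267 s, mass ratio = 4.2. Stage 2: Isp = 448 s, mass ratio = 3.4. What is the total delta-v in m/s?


dV1 = 267 * 9.81 * ln(4.2) = 3758.9 m/s
dV2 = 448 * 9.81 * ln(3.4) = 5378.3 m/s
Total dV = 3758.9 + 5378.3 = 9137.2 m/s ~ 9137 m/s

9137 m/s


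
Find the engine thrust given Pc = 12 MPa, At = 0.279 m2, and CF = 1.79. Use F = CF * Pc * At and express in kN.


F = 1.79 * 12e6 * 0.279 = 5.9929e+06 N = 5992.9 kN

5992.9 kN


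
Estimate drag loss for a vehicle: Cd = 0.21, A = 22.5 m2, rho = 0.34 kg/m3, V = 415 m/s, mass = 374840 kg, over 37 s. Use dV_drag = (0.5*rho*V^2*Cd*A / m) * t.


D = 0.5 * 0.34 * 415^2 * 0.21 * 22.5 = 138339.73 N
a = 138339.73 / 374840 = 0.3691 m/s2
dV = 0.3691 * 37 = 13.7 m/s

13.7 m/s


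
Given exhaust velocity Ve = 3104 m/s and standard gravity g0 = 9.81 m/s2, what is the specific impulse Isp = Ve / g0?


Isp = Ve / g0 = 3104 / 9.81 = 316.4 s

316.4 s


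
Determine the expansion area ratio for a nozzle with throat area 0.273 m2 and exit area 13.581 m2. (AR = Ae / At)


AR = 13.581 / 0.273 = 49.7

49.7


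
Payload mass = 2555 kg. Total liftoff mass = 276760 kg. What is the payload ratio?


PR = 2555 / 276760 = 0.0092

0.0092


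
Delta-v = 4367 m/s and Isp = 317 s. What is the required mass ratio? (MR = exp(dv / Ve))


Ve = 317 * 9.81 = 3109.77 m/s
MR = exp(4367 / 3109.77) = 4.073

4.073


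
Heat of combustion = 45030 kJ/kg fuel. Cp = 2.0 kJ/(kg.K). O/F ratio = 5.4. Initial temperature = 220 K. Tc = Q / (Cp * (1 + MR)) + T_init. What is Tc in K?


Tc = 45030 / (2.0 * (1 + 5.4)) + 220 = 3738 K

3738 K


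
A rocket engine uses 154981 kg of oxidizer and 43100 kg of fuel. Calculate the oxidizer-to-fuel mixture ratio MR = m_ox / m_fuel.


MR = 154981 / 43100 = 3.6

3.6


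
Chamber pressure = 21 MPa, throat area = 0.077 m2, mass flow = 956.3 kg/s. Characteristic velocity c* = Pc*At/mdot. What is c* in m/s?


c* = 21e6 * 0.077 / 956.3 = 1691 m/s

1691 m/s


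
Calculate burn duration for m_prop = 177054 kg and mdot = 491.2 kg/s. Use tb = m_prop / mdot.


tb = 177054 / 491.2 = 360.5 s

360.5 s


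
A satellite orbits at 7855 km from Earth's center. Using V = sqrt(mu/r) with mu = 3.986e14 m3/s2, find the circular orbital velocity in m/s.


V = sqrt(3.986e14 / 7855000) = 7124 m/s

7124 m/s


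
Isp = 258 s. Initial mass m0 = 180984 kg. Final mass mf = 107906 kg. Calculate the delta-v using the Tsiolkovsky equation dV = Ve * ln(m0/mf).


Ve = 258 * 9.81 = 2530.98 m/s
dV = 2530.98 * ln(180984/107906) = 1309 m/s

1309 m/s


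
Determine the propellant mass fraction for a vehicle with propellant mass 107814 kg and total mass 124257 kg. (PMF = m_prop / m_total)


PMF = 107814 / 124257 = 0.868

0.868


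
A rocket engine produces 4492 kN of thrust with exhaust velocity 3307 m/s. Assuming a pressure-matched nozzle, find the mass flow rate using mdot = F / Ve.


mdot = F / Ve = 4492000 / 3307 = 1358.3 kg/s

1358.3 kg/s


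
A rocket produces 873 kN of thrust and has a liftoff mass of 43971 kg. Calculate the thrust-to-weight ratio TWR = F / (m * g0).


TWR = 873000 / (43971 * 9.81) = 2.02

2.02


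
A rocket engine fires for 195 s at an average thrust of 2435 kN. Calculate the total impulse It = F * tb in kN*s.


It = 2435 * 195 = 474825 kN*s

474825 kN*s


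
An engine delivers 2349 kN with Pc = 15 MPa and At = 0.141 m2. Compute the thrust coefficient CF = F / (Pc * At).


CF = 2349000 / (15e6 * 0.141) = 1.11

1.11


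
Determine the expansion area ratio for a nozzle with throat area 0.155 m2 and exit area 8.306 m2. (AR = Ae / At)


AR = 8.306 / 0.155 = 53.6

53.6


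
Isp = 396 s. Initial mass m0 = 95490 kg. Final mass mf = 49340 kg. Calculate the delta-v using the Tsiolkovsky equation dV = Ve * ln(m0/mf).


Ve = 396 * 9.81 = 3884.76 m/s
dV = 3884.76 * ln(95490/49340) = 2565 m/s

2565 m/s


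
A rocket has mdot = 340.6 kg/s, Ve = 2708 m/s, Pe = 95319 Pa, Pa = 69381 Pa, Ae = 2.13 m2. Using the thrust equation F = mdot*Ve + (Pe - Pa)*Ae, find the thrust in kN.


F = 340.6 * 2708 + (95319 - 69381) * 2.13 = 977593.0 N = 977.6 kN

977.6 kN


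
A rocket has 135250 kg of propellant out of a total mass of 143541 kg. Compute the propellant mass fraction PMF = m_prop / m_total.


PMF = 135250 / 143541 = 0.942

0.942


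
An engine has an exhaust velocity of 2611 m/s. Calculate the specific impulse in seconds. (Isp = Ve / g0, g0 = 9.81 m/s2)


Isp = Ve / g0 = 2611 / 9.81 = 266.2 s

266.2 s


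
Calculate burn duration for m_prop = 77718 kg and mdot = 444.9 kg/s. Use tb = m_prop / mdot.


tb = 77718 / 444.9 = 174.7 s

174.7 s


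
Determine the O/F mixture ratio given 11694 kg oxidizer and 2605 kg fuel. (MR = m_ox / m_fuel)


MR = 11694 / 2605 = 4.49

4.49


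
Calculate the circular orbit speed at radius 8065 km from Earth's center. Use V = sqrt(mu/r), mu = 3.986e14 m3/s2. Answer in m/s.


V = sqrt(3.986e14 / 8065000) = 7030 m/s

7030 m/s


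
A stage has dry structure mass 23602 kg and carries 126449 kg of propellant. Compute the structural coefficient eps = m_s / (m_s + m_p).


eps = 23602 / (23602 + 126449) = 0.1573

0.1573


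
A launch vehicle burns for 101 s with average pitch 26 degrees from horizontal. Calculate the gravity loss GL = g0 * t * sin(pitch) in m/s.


GL = 9.81 * 101 * sin(26 deg) = 434 m/s

434 m/s


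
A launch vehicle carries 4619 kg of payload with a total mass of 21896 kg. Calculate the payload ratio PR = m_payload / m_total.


PR = 4619 / 21896 = 0.211

0.211


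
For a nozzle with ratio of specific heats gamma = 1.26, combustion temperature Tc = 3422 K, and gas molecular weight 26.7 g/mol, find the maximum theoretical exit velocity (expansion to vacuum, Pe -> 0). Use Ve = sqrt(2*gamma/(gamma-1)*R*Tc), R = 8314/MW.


R = 8314 / 26.7 = 311.39 J/(kg.K)
Ve = sqrt(2 * 1.26 / (1.26 - 1) * 311.39 * 3422) = 3214 m/s

3214 m/s


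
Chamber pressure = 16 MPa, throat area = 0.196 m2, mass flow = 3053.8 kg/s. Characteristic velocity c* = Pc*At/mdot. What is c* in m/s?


c* = 16e6 * 0.196 / 3053.8 = 1027 m/s

1027 m/s


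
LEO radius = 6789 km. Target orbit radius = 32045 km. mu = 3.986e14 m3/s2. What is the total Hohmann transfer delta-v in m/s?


V1 = sqrt(mu/r1) = 7662.42 m/s
dV1 = V1*(sqrt(2*r2/(r1+r2)) - 1) = 2181.2 m/s
V2 = sqrt(mu/r2) = 3526.86 m/s
dV2 = V2*(1 - sqrt(2*r1/(r1+r2))) = 1441.41 m/s
Total dV = 3623 m/s

3623 m/s


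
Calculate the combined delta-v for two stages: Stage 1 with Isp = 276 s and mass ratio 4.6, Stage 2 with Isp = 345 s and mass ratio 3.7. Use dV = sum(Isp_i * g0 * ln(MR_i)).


dV1 = 276 * 9.81 * ln(4.6) = 4131.9 m/s
dV2 = 345 * 9.81 * ln(3.7) = 4428.0 m/s
Total dV = 4131.9 + 4428.0 = 8559.9 m/s ~ 8560 m/s

8560 m/s


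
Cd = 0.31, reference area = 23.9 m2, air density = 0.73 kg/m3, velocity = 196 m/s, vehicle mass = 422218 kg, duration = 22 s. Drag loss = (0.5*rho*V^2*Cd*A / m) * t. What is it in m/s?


D = 0.5 * 0.73 * 196^2 * 0.31 * 23.9 = 103887.81 N
a = 103887.81 / 422218 = 0.2461 m/s2
dV = 0.2461 * 22 = 5.4 m/s

5.4 m/s


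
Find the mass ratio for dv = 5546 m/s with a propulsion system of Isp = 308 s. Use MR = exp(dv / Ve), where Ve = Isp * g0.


Ve = 308 * 9.81 = 3021.48 m/s
MR = exp(5546 / 3021.48) = 6.268

6.268


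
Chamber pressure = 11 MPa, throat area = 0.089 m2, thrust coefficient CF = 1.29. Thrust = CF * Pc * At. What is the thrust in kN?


F = 1.29 * 11e6 * 0.089 = 1.2629e+06 N = 1262.9 kN

1262.9 kN


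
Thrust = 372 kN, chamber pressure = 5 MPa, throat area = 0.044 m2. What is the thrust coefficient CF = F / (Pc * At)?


CF = 372000 / (5e6 * 0.044) = 1.69

1.69


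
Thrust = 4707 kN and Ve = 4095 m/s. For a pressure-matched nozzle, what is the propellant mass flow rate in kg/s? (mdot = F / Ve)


mdot = F / Ve = 4707000 / 4095 = 1149.5 kg/s

1149.5 kg/s


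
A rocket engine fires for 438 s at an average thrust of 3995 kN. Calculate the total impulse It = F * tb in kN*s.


It = 3995 * 438 = 1749810 kN*s

1749810 kN*s


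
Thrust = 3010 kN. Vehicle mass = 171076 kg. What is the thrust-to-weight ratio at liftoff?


TWR = 3010000 / (171076 * 9.81) = 1.79

1.79


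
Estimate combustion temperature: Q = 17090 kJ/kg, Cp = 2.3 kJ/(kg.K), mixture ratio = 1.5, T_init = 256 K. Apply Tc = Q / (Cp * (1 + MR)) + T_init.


Tc = 17090 / (2.3 * (1 + 1.5)) + 256 = 3228 K

3228 K


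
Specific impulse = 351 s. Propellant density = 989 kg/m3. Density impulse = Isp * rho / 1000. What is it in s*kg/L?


rho*Isp = 351 * 989 / 1000 = 347 s*kg/L

347 s*kg/L


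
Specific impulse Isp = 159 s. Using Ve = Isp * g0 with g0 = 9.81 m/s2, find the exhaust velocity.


Ve = Isp * g0 = 159 * 9.81 = 1559.8 m/s

1559.8 m/s


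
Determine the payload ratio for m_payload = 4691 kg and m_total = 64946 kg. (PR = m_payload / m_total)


PR = 4691 / 64946 = 0.0722

0.0722


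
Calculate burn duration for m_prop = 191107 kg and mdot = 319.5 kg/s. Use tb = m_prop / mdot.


tb = 191107 / 319.5 = 598.1 s

598.1 s


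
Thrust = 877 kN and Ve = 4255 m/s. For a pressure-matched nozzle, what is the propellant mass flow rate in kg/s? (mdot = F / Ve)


mdot = F / Ve = 877000 / 4255 = 206.1 kg/s

206.1 kg/s


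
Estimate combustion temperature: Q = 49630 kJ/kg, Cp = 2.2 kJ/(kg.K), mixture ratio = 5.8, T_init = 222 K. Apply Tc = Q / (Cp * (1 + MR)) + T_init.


Tc = 49630 / (2.2 * (1 + 5.8)) + 222 = 3540 K

3540 K


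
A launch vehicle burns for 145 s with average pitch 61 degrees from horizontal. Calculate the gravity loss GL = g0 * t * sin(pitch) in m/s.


GL = 9.81 * 145 * sin(61 deg) = 1244 m/s

1244 m/s


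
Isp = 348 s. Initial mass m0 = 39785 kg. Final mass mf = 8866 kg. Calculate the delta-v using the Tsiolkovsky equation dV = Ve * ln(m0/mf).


Ve = 348 * 9.81 = 3413.88 m/s
dV = 3413.88 * ln(39785/8866) = 5125 m/s

5125 m/s


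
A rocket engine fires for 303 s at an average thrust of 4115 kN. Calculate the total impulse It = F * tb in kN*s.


It = 4115 * 303 = 1246845 kN*s

1246845 kN*s


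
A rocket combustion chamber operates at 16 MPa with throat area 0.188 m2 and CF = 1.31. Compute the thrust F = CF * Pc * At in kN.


F = 1.31 * 16e6 * 0.188 = 3.9405e+06 N = 3940.5 kN

3940.5 kN


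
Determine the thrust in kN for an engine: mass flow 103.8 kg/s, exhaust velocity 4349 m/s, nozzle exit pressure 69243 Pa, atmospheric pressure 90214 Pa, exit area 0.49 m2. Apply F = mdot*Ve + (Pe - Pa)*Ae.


F = 103.8 * 4349 + (69243 - 90214) * 0.49 = 441150.0 N = 441.1 kN

441.1 kN


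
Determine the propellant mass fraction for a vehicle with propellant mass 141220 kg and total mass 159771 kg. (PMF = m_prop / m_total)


PMF = 141220 / 159771 = 0.884

0.884


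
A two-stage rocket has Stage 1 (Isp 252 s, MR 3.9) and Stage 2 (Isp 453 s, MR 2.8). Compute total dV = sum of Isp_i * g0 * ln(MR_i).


dV1 = 252 * 9.81 * ln(3.9) = 3364.5 m/s
dV2 = 453 * 9.81 * ln(2.8) = 4575.6 m/s
Total dV = 3364.5 + 4575.6 = 7940.1 m/s ~ 7940 m/s

7940 m/s


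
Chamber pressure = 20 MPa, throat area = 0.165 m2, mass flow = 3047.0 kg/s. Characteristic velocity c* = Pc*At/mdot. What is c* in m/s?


c* = 20e6 * 0.165 / 3047.0 = 1083 m/s

1083 m/s


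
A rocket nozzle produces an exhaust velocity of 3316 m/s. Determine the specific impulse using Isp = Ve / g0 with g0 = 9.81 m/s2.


Isp = Ve / g0 = 3316 / 9.81 = 338.0 s

338.0 s


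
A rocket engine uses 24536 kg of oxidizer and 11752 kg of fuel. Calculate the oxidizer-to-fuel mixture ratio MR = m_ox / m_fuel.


MR = 24536 / 11752 = 2.09

2.09


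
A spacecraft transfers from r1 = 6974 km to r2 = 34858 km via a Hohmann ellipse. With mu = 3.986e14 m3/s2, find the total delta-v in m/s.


V1 = sqrt(mu/r1) = 7560.1 m/s
dV1 = V1*(sqrt(2*r2/(r1+r2)) - 1) = 2199.67 m/s
V2 = sqrt(mu/r2) = 3381.56 m/s
dV2 = V2*(1 - sqrt(2*r1/(r1+r2))) = 1428.94 m/s
Total dV = 3629 m/s

3629 m/s


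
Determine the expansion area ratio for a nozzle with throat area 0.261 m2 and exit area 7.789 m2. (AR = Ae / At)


AR = 7.789 / 0.261 = 29.8

29.8


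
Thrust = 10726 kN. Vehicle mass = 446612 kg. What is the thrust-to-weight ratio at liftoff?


TWR = 10726000 / (446612 * 9.81) = 2.45

2.45


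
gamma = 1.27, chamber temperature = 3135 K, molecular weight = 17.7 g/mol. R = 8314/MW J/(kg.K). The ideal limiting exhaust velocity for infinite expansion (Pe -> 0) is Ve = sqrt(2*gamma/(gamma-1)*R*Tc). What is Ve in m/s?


R = 8314 / 17.7 = 469.72 J/(kg.K)
Ve = sqrt(2 * 1.27 / (1.27 - 1) * 469.72 * 3135) = 3722 m/s

3722 m/s


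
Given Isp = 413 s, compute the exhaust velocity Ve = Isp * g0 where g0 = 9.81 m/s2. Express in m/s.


Ve = Isp * g0 = 413 * 9.81 = 4051.5 m/s

4051.5 m/s


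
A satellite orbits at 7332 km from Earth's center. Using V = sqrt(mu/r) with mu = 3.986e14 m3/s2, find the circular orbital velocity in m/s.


V = sqrt(3.986e14 / 7332000) = 7373 m/s

7373 m/s


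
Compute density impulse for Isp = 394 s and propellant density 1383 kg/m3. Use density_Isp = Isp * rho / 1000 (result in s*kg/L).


rho*Isp = 394 * 1383 / 1000 = 545 s*kg/L

545 s*kg/L


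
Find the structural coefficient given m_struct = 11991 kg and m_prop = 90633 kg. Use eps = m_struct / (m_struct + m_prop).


eps = 11991 / (11991 + 90633) = 0.1168

0.1168


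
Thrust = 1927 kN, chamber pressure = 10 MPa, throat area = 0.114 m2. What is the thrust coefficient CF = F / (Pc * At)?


CF = 1927000 / (10e6 * 0.114) = 1.69

1.69


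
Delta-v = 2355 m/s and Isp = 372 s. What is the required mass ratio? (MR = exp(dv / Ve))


Ve = 372 * 9.81 = 3649.32 m/s
MR = exp(2355 / 3649.32) = 1.907

1.907


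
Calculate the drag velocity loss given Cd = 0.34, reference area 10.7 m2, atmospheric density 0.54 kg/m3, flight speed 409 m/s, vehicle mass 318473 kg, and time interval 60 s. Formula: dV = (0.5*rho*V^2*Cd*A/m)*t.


D = 0.5 * 0.54 * 409^2 * 0.34 * 10.7 = 164313.44 N
a = 164313.44 / 318473 = 0.5159 m/s2
dV = 0.5159 * 60 = 31.0 m/s

31.0 m/s


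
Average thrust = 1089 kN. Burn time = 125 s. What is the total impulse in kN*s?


It = 1089 * 125 = 136125 kN*s

136125 kN*s


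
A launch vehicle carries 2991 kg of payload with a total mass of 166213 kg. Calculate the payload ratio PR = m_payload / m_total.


PR = 2991 / 166213 = 0.018

0.018


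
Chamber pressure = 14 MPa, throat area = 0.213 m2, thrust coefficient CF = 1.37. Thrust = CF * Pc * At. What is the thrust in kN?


F = 1.37 * 14e6 * 0.213 = 4.0853e+06 N = 4085.3 kN

4085.3 kN


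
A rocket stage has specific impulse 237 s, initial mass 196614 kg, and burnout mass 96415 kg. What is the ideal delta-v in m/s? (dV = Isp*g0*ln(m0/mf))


Ve = 237 * 9.81 = 2324.97 m/s
dV = 2324.97 * ln(196614/96415) = 1657 m/s

1657 m/s


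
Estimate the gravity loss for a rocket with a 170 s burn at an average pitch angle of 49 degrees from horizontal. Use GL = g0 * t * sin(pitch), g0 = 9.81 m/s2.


GL = 9.81 * 170 * sin(49 deg) = 1259 m/s

1259 m/s


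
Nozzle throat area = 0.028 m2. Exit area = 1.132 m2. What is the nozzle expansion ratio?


AR = 1.132 / 0.028 = 40.4

40.4


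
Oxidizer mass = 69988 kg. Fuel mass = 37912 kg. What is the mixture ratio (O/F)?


MR = 69988 / 37912 = 1.85

1.85


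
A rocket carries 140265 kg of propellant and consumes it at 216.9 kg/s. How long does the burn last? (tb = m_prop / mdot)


tb = 140265 / 216.9 = 646.7 s

646.7 s


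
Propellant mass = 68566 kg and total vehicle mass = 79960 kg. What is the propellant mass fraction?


PMF = 68566 / 79960 = 0.858

0.858


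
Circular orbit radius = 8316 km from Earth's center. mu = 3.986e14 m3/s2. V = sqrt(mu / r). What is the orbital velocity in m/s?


V = sqrt(3.986e14 / 8316000) = 6923 m/s

6923 m/s


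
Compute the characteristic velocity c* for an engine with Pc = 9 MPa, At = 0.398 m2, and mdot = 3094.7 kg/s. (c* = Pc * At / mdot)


c* = 9e6 * 0.398 / 3094.7 = 1157 m/s

1157 m/s


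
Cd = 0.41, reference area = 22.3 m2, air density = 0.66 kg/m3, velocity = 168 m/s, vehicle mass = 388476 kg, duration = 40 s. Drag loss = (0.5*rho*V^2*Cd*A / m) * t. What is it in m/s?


D = 0.5 * 0.66 * 168^2 * 0.41 * 22.3 = 85157.17 N
a = 85157.17 / 388476 = 0.2192 m/s2
dV = 0.2192 * 40 = 8.8 m/s

8.8 m/s


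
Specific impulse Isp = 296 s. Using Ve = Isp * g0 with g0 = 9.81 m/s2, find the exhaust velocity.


Ve = Isp * g0 = 296 * 9.81 = 2903.8 m/s

2903.8 m/s


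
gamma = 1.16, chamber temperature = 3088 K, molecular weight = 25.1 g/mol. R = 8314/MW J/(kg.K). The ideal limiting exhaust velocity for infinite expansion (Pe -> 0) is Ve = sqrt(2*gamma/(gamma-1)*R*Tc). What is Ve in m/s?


R = 8314 / 25.1 = 331.24 J/(kg.K)
Ve = sqrt(2 * 1.16 / (1.16 - 1) * 331.24 * 3088) = 3851 m/s

3851 m/s


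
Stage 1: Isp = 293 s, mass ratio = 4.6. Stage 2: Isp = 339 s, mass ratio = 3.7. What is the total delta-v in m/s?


dV1 = 293 * 9.81 * ln(4.6) = 4386.4 m/s
dV2 = 339 * 9.81 * ln(3.7) = 4351.0 m/s
Total dV = 4386.4 + 4351.0 = 8737.4 m/s ~ 8737 m/s

8737 m/s


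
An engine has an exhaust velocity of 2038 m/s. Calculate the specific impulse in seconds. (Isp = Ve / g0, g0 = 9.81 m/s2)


Isp = Ve / g0 = 2038 / 9.81 = 207.7 s

207.7 s


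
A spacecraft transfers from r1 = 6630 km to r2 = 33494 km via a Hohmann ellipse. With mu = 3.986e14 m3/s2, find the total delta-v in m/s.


V1 = sqrt(mu/r1) = 7753.75 m/s
dV1 = V1*(sqrt(2*r2/(r1+r2)) - 1) = 2264.88 m/s
V2 = sqrt(mu/r2) = 3449.73 m/s
dV2 = V2*(1 - sqrt(2*r1/(r1+r2))) = 1466.58 m/s
Total dV = 3731 m/s

3731 m/s


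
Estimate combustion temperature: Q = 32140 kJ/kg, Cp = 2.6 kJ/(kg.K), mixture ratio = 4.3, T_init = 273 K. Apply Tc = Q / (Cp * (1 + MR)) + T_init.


Tc = 32140 / (2.6 * (1 + 4.3)) + 273 = 2605 K

2605 K


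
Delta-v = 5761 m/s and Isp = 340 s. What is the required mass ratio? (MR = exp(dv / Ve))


Ve = 340 * 9.81 = 3335.4 m/s
MR = exp(5761 / 3335.4) = 5.625

5.625


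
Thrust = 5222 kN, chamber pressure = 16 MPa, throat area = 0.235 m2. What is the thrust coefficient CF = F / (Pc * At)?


CF = 5222000 / (16e6 * 0.235) = 1.39

1.39


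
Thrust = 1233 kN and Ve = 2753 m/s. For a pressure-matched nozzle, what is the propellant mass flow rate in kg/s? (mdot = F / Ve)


mdot = F / Ve = 1233000 / 2753 = 447.9 kg/s

447.9 kg/s


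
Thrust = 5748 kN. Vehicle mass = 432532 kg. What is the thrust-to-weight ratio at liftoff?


TWR = 5748000 / (432532 * 9.81) = 1.35

1.35


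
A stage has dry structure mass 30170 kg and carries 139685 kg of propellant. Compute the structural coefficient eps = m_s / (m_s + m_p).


eps = 30170 / (30170 + 139685) = 0.1776

0.1776


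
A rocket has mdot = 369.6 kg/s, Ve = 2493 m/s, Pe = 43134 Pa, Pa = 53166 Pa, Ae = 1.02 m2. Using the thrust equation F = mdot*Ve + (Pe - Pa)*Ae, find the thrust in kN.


F = 369.6 * 2493 + (43134 - 53166) * 1.02 = 911180.0 N = 911.2 kN

911.2 kN


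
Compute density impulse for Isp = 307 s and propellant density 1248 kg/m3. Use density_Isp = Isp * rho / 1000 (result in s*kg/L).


rho*Isp = 307 * 1248 / 1000 = 383 s*kg/L

383 s*kg/L


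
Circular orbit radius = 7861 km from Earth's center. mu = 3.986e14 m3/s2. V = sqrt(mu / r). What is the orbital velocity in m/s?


V = sqrt(3.986e14 / 7861000) = 7121 m/s

7121 m/s


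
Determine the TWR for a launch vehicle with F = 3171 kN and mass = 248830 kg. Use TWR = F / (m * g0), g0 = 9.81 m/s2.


TWR = 3171000 / (248830 * 9.81) = 1.3

1.3


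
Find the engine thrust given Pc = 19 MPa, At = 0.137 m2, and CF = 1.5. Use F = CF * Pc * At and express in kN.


F = 1.5 * 19e6 * 0.137 = 3.9045e+06 N = 3904.5 kN

3904.5 kN


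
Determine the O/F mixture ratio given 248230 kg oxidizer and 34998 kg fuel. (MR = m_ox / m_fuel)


MR = 248230 / 34998 = 7.09

7.09


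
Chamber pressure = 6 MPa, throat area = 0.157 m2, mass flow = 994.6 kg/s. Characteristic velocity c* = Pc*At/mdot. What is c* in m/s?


c* = 6e6 * 0.157 / 994.6 = 947 m/s

947 m/s


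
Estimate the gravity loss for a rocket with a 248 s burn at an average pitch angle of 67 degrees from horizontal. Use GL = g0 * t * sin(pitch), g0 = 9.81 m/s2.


GL = 9.81 * 248 * sin(67 deg) = 2239 m/s

2239 m/s


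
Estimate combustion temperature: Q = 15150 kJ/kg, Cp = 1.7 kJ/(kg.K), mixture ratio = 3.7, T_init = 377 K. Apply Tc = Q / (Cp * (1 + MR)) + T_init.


Tc = 15150 / (1.7 * (1 + 3.7)) + 377 = 2273 K

2273 K


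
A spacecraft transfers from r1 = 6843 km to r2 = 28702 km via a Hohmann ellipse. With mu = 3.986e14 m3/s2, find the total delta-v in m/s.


V1 = sqrt(mu/r1) = 7632.12 m/s
dV1 = V1*(sqrt(2*r2/(r1+r2)) - 1) = 2066.88 m/s
V2 = sqrt(mu/r2) = 3726.6 m/s
dV2 = V2*(1 - sqrt(2*r1/(r1+r2))) = 1414.21 m/s
Total dV = 3481 m/s

3481 m/s


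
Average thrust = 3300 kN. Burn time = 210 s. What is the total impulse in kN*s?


It = 3300 * 210 = 693000 kN*s

693000 kN*s


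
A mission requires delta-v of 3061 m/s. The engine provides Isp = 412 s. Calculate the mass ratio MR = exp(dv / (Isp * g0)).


Ve = 412 * 9.81 = 4041.72 m/s
MR = exp(3061 / 4041.72) = 2.133

2.133


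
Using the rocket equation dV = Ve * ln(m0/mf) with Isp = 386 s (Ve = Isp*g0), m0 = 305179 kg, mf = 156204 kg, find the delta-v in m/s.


Ve = 386 * 9.81 = 3786.66 m/s
dV = 3786.66 * ln(305179/156204) = 2536 m/s

2536 m/s


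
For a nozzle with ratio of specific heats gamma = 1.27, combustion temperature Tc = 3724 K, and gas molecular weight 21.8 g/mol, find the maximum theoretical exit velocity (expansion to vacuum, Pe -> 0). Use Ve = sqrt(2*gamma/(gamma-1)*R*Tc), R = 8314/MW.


R = 8314 / 21.8 = 381.38 J/(kg.K)
Ve = sqrt(2 * 1.27 / (1.27 - 1) * 381.38 * 3724) = 3655 m/s

3655 m/s


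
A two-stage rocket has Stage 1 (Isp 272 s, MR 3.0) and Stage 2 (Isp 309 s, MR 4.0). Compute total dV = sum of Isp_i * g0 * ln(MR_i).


dV1 = 272 * 9.81 * ln(3.0) = 2931.4 m/s
dV2 = 309 * 9.81 * ln(4.0) = 4202.3 m/s
Total dV = 2931.4 + 4202.3 = 7133.7 m/s ~ 7134 m/s

7134 m/s


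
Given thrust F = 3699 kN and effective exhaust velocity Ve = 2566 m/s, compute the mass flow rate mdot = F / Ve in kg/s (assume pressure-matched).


mdot = F / Ve = 3699000 / 2566 = 1441.5 kg/s

1441.5 kg/s


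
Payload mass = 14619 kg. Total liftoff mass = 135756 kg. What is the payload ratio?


PR = 14619 / 135756 = 0.1077

0.1077


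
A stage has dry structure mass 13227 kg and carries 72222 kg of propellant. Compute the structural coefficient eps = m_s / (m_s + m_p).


eps = 13227 / (13227 + 72222) = 0.1548

0.1548


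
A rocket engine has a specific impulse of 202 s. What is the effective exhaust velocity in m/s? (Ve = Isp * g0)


Ve = Isp * g0 = 202 * 9.81 = 1981.6 m/s

1981.6 m/s


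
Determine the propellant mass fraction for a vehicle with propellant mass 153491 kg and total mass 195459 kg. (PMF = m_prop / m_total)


PMF = 153491 / 195459 = 0.785

0.785


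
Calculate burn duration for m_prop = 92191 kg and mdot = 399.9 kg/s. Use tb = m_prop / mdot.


tb = 92191 / 399.9 = 230.5 s

230.5 s


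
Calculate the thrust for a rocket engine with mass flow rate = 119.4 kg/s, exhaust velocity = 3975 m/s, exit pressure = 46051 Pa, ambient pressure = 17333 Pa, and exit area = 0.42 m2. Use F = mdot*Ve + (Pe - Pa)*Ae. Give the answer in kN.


F = 119.4 * 3975 + (46051 - 17333) * 0.42 = 486677.0 N = 486.7 kN

486.7 kN


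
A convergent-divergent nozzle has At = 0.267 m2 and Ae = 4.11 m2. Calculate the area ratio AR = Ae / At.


AR = 4.11 / 0.267 = 15.4

15.4


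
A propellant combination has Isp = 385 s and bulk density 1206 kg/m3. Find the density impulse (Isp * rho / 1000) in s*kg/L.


rho*Isp = 385 * 1206 / 1000 = 464 s*kg/L

464 s*kg/L


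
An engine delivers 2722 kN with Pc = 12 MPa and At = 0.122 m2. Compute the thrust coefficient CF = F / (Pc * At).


CF = 2722000 / (12e6 * 0.122) = 1.86

1.86


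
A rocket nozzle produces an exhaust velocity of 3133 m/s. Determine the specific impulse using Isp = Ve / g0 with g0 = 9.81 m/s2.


Isp = Ve / g0 = 3133 / 9.81 = 319.4 s

319.4 s


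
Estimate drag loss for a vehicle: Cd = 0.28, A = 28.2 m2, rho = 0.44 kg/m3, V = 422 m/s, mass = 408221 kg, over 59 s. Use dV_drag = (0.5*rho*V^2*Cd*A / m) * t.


D = 0.5 * 0.44 * 422^2 * 0.28 * 28.2 = 309353.28 N
a = 309353.28 / 408221 = 0.7578 m/s2
dV = 0.7578 * 59 = 44.7 m/s

44.7 m/s


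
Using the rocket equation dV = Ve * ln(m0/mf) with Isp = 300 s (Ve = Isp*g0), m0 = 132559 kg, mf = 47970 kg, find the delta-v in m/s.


Ve = 300 * 9.81 = 2943.0 m/s
dV = 2943.0 * ln(132559/47970) = 2991 m/s

2991 m/s


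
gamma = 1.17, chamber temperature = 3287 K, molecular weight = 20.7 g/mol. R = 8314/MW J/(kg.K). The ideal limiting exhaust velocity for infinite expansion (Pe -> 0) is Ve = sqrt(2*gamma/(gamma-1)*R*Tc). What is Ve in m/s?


R = 8314 / 20.7 = 401.64 J/(kg.K)
Ve = sqrt(2 * 1.17 / (1.17 - 1) * 401.64 * 3287) = 4263 m/s

4263 m/s


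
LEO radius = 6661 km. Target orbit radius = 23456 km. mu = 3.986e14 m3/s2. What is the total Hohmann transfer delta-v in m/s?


V1 = sqrt(mu/r1) = 7735.69 m/s
dV1 = V1*(sqrt(2*r2/(r1+r2)) - 1) = 1918.93 m/s
V2 = sqrt(mu/r2) = 4122.32 m/s
dV2 = V2*(1 - sqrt(2*r1/(r1+r2))) = 1380.62 m/s
Total dV = 3300 m/s

3300 m/s


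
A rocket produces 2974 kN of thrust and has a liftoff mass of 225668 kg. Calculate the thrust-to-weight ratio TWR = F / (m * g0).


TWR = 2974000 / (225668 * 9.81) = 1.34

1.34


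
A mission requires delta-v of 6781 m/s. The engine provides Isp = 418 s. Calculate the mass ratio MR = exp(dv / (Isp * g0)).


Ve = 418 * 9.81 = 4100.58 m/s
MR = exp(6781 / 4100.58) = 5.226

5.226


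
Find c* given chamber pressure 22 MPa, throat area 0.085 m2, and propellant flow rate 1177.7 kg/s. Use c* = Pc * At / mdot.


c* = 22e6 * 0.085 / 1177.7 = 1588 m/s

1588 m/s


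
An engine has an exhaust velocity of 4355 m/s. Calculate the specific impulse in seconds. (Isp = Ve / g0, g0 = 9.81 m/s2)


Isp = Ve / g0 = 4355 / 9.81 = 443.9 s

443.9 s


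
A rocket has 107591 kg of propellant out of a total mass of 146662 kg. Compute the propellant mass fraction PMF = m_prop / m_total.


PMF = 107591 / 146662 = 0.734

0.734


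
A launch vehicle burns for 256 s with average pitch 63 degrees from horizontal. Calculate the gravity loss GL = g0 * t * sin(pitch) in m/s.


GL = 9.81 * 256 * sin(63 deg) = 2238 m/s

2238 m/s


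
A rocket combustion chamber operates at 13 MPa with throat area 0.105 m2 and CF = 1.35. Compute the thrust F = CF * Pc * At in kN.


F = 1.35 * 13e6 * 0.105 = 1.8428e+06 N = 1842.8 kN

1842.8 kN


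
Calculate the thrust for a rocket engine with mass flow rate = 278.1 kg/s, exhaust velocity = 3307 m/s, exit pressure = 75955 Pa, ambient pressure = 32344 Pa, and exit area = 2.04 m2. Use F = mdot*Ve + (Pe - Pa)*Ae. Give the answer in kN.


F = 278.1 * 3307 + (75955 - 32344) * 2.04 = 1.0086e+06 N = 1008.6 kN

1008.6 kN


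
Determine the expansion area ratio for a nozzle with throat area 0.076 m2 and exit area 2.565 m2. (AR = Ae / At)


AR = 2.565 / 0.076 = 33.8

33.8


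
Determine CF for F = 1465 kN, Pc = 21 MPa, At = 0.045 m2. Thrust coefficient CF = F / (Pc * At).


CF = 1465000 / (21e6 * 0.045) = 1.55

1.55


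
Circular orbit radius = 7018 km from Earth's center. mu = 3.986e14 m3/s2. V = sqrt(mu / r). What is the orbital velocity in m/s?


V = sqrt(3.986e14 / 7018000) = 7536 m/s

7536 m/s


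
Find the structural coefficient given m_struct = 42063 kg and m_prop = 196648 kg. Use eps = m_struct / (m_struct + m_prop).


eps = 42063 / (42063 + 196648) = 0.1762

0.1762


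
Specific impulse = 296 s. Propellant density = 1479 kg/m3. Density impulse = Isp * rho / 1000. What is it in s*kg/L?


rho*Isp = 296 * 1479 / 1000 = 438 s*kg/L

438 s*kg/L


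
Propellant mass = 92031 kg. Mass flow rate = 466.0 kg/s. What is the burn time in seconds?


tb = 92031 / 466.0 = 197.5 s

197.5 s


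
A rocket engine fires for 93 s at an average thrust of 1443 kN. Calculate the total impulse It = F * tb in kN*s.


It = 1443 * 93 = 134199 kN*s

134199 kN*s


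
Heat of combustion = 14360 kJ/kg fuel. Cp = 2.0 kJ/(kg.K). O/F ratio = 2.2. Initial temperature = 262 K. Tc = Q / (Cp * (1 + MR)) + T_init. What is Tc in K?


Tc = 14360 / (2.0 * (1 + 2.2)) + 262 = 2506 K

2506 K


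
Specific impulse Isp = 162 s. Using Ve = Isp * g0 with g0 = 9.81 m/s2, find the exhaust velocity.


Ve = Isp * g0 = 162 * 9.81 = 1589.2 m/s

1589.2 m/s


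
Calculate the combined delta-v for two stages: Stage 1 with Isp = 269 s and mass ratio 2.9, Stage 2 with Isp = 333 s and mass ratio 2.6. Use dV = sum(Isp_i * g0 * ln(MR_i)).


dV1 = 269 * 9.81 * ln(2.9) = 2809.7 m/s
dV2 = 333 * 9.81 * ln(2.6) = 3121.4 m/s
Total dV = 2809.7 + 3121.4 = 5931.1 m/s ~ 5931 m/s

5931 m/s


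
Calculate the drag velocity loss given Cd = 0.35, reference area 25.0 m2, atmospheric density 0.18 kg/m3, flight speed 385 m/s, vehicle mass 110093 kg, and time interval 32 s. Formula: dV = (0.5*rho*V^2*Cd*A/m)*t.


D = 0.5 * 0.18 * 385^2 * 0.35 * 25.0 = 116727.19 N
a = 116727.19 / 110093 = 1.0603 m/s2
dV = 1.0603 * 32 = 33.9 m/s

33.9 m/s


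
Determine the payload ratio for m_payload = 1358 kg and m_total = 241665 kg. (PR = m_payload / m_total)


PR = 1358 / 241665 = 0.0056

0.0056


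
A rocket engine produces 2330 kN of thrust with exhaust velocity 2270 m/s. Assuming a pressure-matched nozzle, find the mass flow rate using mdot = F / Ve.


mdot = F / Ve = 2330000 / 2270 = 1026.4 kg/s

1026.4 kg/s


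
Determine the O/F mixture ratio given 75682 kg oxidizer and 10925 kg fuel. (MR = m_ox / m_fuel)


MR = 75682 / 10925 = 6.93

6.93


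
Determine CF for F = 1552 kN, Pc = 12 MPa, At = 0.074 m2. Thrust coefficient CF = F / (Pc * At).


CF = 1552000 / (12e6 * 0.074) = 1.75

1.75


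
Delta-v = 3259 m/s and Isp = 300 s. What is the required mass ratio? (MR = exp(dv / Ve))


Ve = 300 * 9.81 = 2943.0 m/s
MR = exp(3259 / 2943.0) = 3.026

3.026


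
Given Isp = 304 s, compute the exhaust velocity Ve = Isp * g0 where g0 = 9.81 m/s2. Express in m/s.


Ve = Isp * g0 = 304 * 9.81 = 2982.2 m/s

2982.2 m/s


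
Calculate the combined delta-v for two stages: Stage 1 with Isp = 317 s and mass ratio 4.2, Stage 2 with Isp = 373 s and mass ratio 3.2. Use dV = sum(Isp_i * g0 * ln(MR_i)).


dV1 = 317 * 9.81 * ln(4.2) = 4462.8 m/s
dV2 = 373 * 9.81 * ln(3.2) = 4256.1 m/s
Total dV = 4462.8 + 4256.1 = 8718.9 m/s ~ 8719 m/s

8719 m/s


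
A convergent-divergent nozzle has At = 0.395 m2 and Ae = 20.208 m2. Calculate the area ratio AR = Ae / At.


AR = 20.208 / 0.395 = 51.2

51.2


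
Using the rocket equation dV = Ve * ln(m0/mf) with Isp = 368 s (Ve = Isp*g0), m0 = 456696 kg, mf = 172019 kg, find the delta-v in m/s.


Ve = 368 * 9.81 = 3610.08 m/s
dV = 3610.08 * ln(456696/172019) = 3525 m/s

3525 m/s


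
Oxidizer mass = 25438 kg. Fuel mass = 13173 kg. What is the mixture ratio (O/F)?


MR = 25438 / 13173 = 1.93

1.93


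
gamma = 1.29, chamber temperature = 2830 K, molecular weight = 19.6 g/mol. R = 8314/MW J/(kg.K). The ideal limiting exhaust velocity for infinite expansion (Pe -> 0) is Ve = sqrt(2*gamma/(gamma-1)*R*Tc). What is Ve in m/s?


R = 8314 / 19.6 = 424.18 J/(kg.K)
Ve = sqrt(2 * 1.29 / (1.29 - 1) * 424.18 * 2830) = 3268 m/s

3268 m/s


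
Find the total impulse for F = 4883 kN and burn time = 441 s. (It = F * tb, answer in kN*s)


It = 4883 * 441 = 2153403 kN*s

2153403 kN*s


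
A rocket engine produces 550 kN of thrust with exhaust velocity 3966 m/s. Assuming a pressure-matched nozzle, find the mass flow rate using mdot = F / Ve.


mdot = F / Ve = 550000 / 3966 = 138.7 kg/s

138.7 kg/s


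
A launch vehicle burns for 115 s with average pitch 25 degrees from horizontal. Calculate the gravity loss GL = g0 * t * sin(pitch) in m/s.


GL = 9.81 * 115 * sin(25 deg) = 477 m/s

477 m/s


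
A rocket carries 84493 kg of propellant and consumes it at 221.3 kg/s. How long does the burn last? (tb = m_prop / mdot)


tb = 84493 / 221.3 = 381.8 s

381.8 s


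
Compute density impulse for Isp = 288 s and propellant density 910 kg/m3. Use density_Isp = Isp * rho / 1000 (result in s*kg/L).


rho*Isp = 288 * 910 / 1000 = 262 s*kg/L

262 s*kg/L


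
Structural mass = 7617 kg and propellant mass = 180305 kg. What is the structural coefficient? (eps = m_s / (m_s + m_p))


eps = 7617 / (7617 + 180305) = 0.0405

0.0405


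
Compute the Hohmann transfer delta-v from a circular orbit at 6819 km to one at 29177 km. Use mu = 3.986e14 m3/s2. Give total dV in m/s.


V1 = sqrt(mu/r1) = 7645.54 m/s
dV1 = V1*(sqrt(2*r2/(r1+r2)) - 1) = 2089.02 m/s
V2 = sqrt(mu/r2) = 3696.14 m/s
dV2 = V2*(1 - sqrt(2*r1/(r1+r2))) = 1421.06 m/s
Total dV = 3510 m/s

3510 m/s


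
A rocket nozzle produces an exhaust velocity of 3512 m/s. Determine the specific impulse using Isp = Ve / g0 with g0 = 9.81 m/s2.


Isp = Ve / g0 = 3512 / 9.81 = 358.0 s

358.0 s


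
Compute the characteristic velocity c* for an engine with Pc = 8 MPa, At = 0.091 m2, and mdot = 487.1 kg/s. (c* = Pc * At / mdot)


c* = 8e6 * 0.091 / 487.1 = 1495 m/s

1495 m/s


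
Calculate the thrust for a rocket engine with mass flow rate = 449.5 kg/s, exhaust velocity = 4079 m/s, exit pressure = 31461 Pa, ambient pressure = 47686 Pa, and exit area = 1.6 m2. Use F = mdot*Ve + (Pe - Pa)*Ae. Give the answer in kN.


F = 449.5 * 4079 + (31461 - 47686) * 1.6 = 1.8076e+06 N = 1807.5 kN

1807.5 kN


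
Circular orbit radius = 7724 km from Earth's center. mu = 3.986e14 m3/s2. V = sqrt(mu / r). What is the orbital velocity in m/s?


V = sqrt(3.986e14 / 7724000) = 7184 m/s

7184 m/s


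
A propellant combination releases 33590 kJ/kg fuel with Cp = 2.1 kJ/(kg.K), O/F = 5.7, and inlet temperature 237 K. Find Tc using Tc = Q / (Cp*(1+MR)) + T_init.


Tc = 33590 / (2.1 * (1 + 5.7)) + 237 = 2624 K

2624 K


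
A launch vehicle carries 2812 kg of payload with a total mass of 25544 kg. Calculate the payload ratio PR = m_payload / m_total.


PR = 2812 / 25544 = 0.1101

0.1101


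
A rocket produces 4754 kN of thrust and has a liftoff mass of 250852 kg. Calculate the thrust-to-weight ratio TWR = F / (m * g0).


TWR = 4754000 / (250852 * 9.81) = 1.93

1.93


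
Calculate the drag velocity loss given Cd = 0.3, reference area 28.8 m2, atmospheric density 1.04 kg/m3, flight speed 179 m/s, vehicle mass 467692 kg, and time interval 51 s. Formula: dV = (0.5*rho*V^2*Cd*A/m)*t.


D = 0.5 * 1.04 * 179^2 * 0.3 * 28.8 = 143953.8 N
a = 143953.8 / 467692 = 0.3078 m/s2
dV = 0.3078 * 51 = 15.7 m/s

15.7 m/s


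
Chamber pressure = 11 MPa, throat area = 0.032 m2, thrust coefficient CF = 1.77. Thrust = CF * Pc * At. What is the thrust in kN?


F = 1.77 * 11e6 * 0.032 = 623040.0 N = 623.0 kN

623.0 kN


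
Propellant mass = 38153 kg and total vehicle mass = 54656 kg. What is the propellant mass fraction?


PMF = 38153 / 54656 = 0.698

0.698


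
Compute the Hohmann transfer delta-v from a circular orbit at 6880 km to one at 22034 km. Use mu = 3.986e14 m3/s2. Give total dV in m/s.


V1 = sqrt(mu/r1) = 7611.57 m/s
dV1 = V1*(sqrt(2*r2/(r1+r2)) - 1) = 1785.27 m/s
V2 = sqrt(mu/r2) = 4253.26 m/s
dV2 = V2*(1 - sqrt(2*r1/(r1+r2))) = 1319.15 m/s
Total dV = 3104 m/s

3104 m/s


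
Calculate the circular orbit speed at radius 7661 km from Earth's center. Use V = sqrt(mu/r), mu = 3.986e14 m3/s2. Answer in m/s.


V = sqrt(3.986e14 / 7661000) = 7213 m/s

7213 m/s


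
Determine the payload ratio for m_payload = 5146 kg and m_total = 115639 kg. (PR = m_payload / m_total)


PR = 5146 / 115639 = 0.0445

0.0445


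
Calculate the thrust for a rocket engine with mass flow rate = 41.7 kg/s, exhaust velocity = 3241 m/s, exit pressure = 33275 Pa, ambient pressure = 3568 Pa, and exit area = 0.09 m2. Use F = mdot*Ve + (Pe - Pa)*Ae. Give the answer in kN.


F = 41.7 * 3241 + (33275 - 3568) * 0.09 = 137823.0 N = 137.8 kN

137.8 kN


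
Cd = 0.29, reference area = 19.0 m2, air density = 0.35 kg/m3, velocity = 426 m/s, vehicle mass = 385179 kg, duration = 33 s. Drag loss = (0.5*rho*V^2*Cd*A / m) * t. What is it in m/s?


D = 0.5 * 0.35 * 426^2 * 0.29 * 19.0 = 174988.23 N
a = 174988.23 / 385179 = 0.4543 m/s2
dV = 0.4543 * 33 = 15.0 m/s

15.0 m/s


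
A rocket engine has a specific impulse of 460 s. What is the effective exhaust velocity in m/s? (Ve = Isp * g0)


Ve = Isp * g0 = 460 * 9.81 = 4512.6 m/s

4512.6 m/s


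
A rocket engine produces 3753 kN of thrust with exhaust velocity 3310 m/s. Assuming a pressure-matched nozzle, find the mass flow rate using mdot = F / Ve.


mdot = F / Ve = 3753000 / 3310 = 1133.8 kg/s

1133.8 kg/s


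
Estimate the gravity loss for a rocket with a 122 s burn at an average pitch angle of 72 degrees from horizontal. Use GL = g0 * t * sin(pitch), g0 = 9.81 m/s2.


GL = 9.81 * 122 * sin(72 deg) = 1138 m/s

1138 m/s


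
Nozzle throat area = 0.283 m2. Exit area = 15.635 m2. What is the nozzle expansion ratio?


AR = 15.635 / 0.283 = 55.2

55.2


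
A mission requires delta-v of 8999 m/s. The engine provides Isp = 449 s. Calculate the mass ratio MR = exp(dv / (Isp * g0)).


Ve = 449 * 9.81 = 4404.69 m/s
MR = exp(8999 / 4404.69) = 7.714

7.714
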